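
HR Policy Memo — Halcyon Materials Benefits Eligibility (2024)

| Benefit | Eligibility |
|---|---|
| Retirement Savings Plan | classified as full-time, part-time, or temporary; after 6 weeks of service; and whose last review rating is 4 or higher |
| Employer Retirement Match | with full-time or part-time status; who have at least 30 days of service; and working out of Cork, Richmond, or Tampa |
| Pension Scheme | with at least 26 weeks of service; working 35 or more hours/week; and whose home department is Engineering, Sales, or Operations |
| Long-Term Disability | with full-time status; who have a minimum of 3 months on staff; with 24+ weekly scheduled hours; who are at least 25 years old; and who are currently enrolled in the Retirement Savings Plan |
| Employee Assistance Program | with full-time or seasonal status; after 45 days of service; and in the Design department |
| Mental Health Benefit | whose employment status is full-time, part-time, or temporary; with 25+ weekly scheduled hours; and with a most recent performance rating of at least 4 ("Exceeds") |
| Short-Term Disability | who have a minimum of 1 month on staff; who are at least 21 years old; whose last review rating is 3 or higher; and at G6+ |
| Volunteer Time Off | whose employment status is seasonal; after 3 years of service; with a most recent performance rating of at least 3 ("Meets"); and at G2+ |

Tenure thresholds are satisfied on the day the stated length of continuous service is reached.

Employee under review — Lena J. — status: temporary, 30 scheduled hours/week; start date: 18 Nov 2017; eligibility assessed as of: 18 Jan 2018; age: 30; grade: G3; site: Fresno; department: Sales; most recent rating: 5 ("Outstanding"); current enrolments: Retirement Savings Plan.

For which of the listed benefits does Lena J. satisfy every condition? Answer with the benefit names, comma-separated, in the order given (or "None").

Service from 18 Nov 2017 to 18 Jan 2018: 61 days.
Retirement Savings Plan — status temporary ✓; service 61 days ≥ 6 weeks (≈42 days) ✓; rating 5 ≥ 4 ✓ → eligible.
Employer Retirement Match — status temporary ✗ (requires full-time or part-time) → not eligible.
Pension Scheme — service 61 days < 26 weeks (≈182 days) ✗ → not eligible.
Long-Term Disability — status temporary ✗ (requires full-time) → not eligible.
Employee Assistance Program — status temporary ✗ (requires full-time or seasonal) → not eligible.
Mental Health Benefit — status temporary ✓; 30 hrs/wk ≥ 25 ✓; rating 5 ≥ 4 ✓ → eligible.
Short-Term Disability — service 61 days ≥ 1 month (≈30 days) ✓; age 30 ≥ 21 ✓; rating 5 ≥ 3 ✓; grade G3 < G6 ✗ → not eligible.
Volunteer Time Off — status temporary ✗ (requires seasonal) → not eligible.

Retirement Savings Plan, Mental Health Benefit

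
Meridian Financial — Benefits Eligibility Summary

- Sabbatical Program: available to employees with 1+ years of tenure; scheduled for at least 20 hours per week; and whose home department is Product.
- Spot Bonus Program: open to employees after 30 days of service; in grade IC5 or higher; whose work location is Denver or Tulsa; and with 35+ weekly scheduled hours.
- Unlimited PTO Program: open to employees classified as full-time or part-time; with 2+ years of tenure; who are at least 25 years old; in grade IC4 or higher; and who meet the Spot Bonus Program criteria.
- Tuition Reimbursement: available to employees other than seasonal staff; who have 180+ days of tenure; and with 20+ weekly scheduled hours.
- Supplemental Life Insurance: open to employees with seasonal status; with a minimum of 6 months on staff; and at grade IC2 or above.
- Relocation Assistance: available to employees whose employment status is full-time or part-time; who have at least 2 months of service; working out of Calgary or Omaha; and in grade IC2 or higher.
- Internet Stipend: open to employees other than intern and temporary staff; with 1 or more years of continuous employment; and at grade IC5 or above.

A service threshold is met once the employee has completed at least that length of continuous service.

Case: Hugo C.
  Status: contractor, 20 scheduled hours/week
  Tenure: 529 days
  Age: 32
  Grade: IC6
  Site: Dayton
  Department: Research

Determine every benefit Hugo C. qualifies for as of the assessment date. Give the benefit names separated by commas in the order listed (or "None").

Tuition Reimbursement, Internet Stipend

Sabbatical Program — service 529 days ≥ 1 year (≈365 days) ✓; 20 hrs/wk ≥ 20 ✓; dept Research ✗ → not eligible.
Spot Bonus Program — service 529 days ≥ 30 days ✓; grade IC6 ≥ IC5 ✓; site Dayton ✗ (not Denver or Tulsa) → not eligible.
Unlimited PTO Program — status contractor ✗ (requires full-time or part-time) → not eligible.
Tuition Reimbursement — status contractor ✓ (not excluded); service 529 days ≥ 180 days ✓; 20 hrs/wk ≥ 20 ✓ → eligible.
Supplemental Life Insurance — status contractor ✗ (requires seasonal) → not eligible.
Relocation Assistance — status contractor ✗ (requires full-time or part-time) → not eligible.
Internet Stipend — status contractor ✓ (not excluded); service 529 days ≥ 1 year (≈365 days) ✓; grade IC6 ≥ IC5 ✓ → eligible.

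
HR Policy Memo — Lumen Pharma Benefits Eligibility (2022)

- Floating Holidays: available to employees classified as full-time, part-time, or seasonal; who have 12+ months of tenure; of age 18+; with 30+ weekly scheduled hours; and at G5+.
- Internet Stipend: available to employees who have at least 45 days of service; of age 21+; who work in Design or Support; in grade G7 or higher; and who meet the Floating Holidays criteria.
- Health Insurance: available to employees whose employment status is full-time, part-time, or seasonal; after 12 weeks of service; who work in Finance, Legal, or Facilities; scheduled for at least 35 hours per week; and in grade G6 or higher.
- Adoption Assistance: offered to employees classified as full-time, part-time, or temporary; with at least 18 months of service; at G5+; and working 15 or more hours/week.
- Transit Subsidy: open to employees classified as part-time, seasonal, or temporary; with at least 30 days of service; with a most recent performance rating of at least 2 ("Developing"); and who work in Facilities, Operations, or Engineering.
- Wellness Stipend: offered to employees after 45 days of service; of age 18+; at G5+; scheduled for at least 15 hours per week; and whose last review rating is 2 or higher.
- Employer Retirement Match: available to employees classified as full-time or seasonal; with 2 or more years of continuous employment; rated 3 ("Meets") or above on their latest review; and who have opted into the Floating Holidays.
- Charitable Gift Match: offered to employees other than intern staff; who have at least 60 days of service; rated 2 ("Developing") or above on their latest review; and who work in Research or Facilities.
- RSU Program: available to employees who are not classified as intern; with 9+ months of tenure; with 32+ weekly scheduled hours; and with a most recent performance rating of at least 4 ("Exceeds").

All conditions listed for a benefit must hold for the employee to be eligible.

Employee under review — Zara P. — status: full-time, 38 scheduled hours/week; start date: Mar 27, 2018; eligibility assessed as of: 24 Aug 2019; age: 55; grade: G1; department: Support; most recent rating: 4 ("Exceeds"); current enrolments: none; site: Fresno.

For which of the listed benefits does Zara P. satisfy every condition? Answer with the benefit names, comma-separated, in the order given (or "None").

RSU Program

Service from Mar 27, 2018 to 24 Aug 2019: 515 days.
Floating Holidays — status full-time ✓; service 515 days ≥ 12 months (≈360 days) ✓; age 55 ≥ 18 ✓; 38 hrs/wk ≥ 30 ✓; grade G1 < G5 ✗ → not eligible.
Internet Stipend — service 515 days ≥ 45 days ✓; age 55 ≥ 21 ✓; dept Support ✓; grade G1 < G7 ✗ → not eligible.
Health Insurance — status full-time ✓; service 515 days ≥ 12 weeks (≈84 days) ✓; dept Support ✗ → not eligible.
Adoption Assistance — status full-time ✓; service 515 days < 18 months (≈540 days) ✗ → not eligible.
Transit Subsidy — status full-time ✗ (requires part-time, seasonal, or temporary) → not eligible.
Wellness Stipend — service 515 days ≥ 45 days ✓; age 55 ≥ 18 ✓; grade G1 < G5 ✗ → not eligible.
Employer Retirement Match — status full-time ✓; service 515 days < 2 years (≈730 days) ✗ → not eligible.
Charitable Gift Match — status full-time ✓ (not excluded); service 515 days ≥ 60 days ✓; rating 4 ≥ 2 ✓; dept Support ✗ → not eligible.
RSU Program — status full-time ✓ (not excluded); service 515 days ≥ 9 months (≈270 days) ✓; 38 hrs/wk ≥ 32 ✓; rating 4 ≥ 4 ✓ → eligible.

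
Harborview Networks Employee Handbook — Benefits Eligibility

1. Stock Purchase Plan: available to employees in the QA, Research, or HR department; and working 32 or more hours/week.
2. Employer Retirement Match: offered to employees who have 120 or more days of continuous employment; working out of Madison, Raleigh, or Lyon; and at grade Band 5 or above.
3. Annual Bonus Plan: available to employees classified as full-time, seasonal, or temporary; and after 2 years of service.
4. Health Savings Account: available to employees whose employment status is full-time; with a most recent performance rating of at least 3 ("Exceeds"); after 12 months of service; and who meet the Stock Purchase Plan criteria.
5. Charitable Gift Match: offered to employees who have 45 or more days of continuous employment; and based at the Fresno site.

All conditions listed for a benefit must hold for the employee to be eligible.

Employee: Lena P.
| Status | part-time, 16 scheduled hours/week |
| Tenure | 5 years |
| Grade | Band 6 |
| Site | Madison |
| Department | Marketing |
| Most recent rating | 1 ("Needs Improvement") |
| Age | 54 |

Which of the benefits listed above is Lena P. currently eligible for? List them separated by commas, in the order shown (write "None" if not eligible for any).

Employer Retirement Match

Stock Purchase Plan — dept Marketing ✗ → not eligible.
Employer Retirement Match — service 5 years ≥ 120 days ✓; site Madison ✓; grade Band 6 ≥ Band 5 ✓ → eligible.
Annual Bonus Plan — status part-time ✗ (requires full-time, seasonal, or temporary) → not eligible.
Health Savings Account — status part-time ✗ (requires full-time) → not eligible.
Charitable Gift Match — service 5 years ≥ 45 days ✓; site Madison ✗ (not Fresno) → not eligible.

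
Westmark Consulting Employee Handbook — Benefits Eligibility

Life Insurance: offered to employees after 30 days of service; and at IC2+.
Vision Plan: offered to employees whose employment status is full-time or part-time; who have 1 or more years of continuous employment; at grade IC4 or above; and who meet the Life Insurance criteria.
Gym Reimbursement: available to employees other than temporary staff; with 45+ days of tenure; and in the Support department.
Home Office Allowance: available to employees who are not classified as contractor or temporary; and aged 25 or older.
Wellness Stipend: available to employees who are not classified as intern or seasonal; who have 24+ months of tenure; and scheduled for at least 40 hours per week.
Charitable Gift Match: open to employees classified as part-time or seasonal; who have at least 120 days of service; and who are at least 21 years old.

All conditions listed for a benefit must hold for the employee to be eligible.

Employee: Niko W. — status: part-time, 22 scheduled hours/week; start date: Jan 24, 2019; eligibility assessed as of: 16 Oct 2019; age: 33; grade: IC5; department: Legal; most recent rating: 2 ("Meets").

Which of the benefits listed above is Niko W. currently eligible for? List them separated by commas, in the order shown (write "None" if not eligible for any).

Service from Jan 24, 2019 to 16 Oct 2019: 265 days.
Life Insurance — service 265 days ≥ 30 days ✓; grade IC5 ≥ IC2 ✓ → eligible.
Vision Plan — status part-time ✓; service 265 days < 1 year (≈365 days) ✗ → not eligible.
Gym Reimbursement — status part-time ✓ (not excluded); service 265 days ≥ 45 days ✓; dept Legal ✗ → not eligible.
Home Office Allowance — status part-time ✓ (not excluded); age 33 ≥ 25 ✓ → eligible.
Wellness Stipend — status part-time ✓ (not excluded); service 265 days < 24 months (≈720 days) ✗ → not eligible.
Charitable Gift Match — status part-time ✓; service 265 days ≥ 120 days ✓; age 33 ≥ 21 ✓ → eligible.

Life Insurance, Home Office Allowance, Charitable Gift Match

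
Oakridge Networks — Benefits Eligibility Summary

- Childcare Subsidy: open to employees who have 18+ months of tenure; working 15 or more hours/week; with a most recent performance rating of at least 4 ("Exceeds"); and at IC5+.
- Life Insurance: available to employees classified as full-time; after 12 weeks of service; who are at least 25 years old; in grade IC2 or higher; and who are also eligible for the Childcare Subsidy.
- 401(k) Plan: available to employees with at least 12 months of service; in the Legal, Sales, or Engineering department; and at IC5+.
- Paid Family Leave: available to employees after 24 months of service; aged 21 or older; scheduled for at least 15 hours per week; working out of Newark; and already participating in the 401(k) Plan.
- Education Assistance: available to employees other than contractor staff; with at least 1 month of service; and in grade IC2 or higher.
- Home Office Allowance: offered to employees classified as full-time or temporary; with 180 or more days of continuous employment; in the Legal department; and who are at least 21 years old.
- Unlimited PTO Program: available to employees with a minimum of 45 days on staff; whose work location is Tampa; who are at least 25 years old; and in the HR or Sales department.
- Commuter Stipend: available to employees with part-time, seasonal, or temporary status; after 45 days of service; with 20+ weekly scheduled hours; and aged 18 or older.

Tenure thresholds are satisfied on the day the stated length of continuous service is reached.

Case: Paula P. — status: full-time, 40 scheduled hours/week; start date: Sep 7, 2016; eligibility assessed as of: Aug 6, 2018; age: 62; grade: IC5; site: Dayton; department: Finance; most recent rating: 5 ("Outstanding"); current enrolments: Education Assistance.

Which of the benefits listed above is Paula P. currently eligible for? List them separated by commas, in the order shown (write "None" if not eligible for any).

Service from Sep 7, 2016 to Aug 6, 2018: 698 days.
Childcare Subsidy — service 698 days ≥ 18 months (≈540 days) ✓; 40 hrs/wk ≥ 15 ✓; rating 5 ≥ 4 ✓; grade IC5 ≥ IC5 ✓ → eligible.
Life Insurance — status full-time ✓; service 698 days ≥ 12 weeks (≈84 days) ✓; age 62 ≥ 25 ✓; grade IC5 ≥ IC2 ✓; eligible for Childcare Subsidy ✓ → eligible.
401(k) Plan — service 698 days ≥ 12 months (≈360 days) ✓; dept Finance ✗ → not eligible.
Paid Family Leave — service 698 days < 24 months (≈720 days) ✗ → not eligible.
Education Assistance — status full-time ✓ (not excluded); service 698 days ≥ 1 month (≈30 days) ✓; grade IC5 ≥ IC2 ✓ → eligible.
Home Office Allowance — status full-time ✓; service 698 days ≥ 180 days ✓; dept Finance ✗ → not eligible.
Unlimited PTO Program — service 698 days ≥ 45 days ✓; site Dayton ✗ (not Tampa) → not eligible.
Commuter Stipend — status full-time ✗ (requires part-time, seasonal, or temporary) → not eligible.

Childcare Subsidy, Life Insurance, Education Assistance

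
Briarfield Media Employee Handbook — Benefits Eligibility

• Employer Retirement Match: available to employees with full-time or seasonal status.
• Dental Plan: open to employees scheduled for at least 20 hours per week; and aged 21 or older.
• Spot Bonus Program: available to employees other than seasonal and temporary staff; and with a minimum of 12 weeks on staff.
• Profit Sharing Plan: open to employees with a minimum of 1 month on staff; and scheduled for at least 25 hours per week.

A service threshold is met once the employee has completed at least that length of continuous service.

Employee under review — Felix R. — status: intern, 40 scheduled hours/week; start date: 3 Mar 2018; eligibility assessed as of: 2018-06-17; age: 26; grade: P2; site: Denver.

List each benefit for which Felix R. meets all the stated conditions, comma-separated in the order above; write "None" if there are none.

Service from 3 Mar 2018 to 2018-06-17: 106 days.
Employer Retirement Match — status intern ✗ (requires full-time or seasonal) → not eligible.
Dental Plan — 40 hrs/wk ≥ 20 ✓; age 26 ≥ 21 ✓ → eligible.
Spot Bonus Program — status intern ✓ (not excluded); service 106 days ≥ 12 weeks (≈84 days) ✓ → eligible.
Profit Sharing Plan — service 106 days ≥ 1 month (≈30 days) ✓; 40 hrs/wk ≥ 25 ✓ → eligible.

Dental Plan, Spot Bonus Program, Profit Sharing Plan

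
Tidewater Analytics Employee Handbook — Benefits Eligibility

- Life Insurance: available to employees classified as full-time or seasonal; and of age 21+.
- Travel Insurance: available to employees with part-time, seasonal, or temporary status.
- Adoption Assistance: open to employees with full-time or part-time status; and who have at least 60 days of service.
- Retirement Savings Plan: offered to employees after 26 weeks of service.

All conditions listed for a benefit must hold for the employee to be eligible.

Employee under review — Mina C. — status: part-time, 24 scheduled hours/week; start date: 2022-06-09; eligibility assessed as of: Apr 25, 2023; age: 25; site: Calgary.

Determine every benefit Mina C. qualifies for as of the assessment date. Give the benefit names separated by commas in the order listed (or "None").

Service from 2022-06-09 to Apr 25, 2023: 320 days.
Life Insurance — status part-time ✗ (requires full-time or seasonal) → not eligible.
Travel Insurance — status part-time ✓ → eligible.
Adoption Assistance — status part-time ✓; service 320 days ≥ 60 days ✓ → eligible.
Retirement Savings Plan — service 320 days ≥ 26 weeks (≈182 days) ✓ → eligible.

Travel Insurance, Adoption Assistance, Retirement Savings Plan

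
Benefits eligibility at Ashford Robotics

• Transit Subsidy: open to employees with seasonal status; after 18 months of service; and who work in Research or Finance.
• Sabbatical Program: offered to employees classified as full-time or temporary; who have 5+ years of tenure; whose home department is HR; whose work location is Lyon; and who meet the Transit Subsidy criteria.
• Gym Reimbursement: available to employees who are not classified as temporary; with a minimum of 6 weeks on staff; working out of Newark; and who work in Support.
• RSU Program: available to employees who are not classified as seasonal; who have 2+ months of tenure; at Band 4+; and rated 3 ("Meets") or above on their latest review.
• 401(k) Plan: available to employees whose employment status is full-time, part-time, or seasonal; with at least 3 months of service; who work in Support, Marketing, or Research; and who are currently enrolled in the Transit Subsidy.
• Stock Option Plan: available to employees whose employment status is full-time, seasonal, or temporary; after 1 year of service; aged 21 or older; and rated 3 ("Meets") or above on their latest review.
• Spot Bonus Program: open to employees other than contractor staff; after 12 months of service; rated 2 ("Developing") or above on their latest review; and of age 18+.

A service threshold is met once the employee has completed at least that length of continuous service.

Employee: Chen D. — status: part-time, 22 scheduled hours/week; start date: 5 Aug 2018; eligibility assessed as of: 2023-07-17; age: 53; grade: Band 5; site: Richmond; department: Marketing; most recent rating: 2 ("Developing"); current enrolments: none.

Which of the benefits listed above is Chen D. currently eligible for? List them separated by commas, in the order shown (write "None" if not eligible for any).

Spot Bonus Program

Service from 5 Aug 2018 to 2023-07-17: 1807 days.
Transit Subsidy — status part-time ✗ (requires seasonal) → not eligible.
Sabbatical Program — status part-time ✗ (requires full-time or temporary) → not eligible.
Gym Reimbursement — status part-time ✓ (not excluded); service 1807 days ≥ 6 weeks (≈42 days) ✓; site Richmond ✗ (not Newark) → not eligible.
RSU Program — status part-time ✓ (not excluded); service 1807 days ≥ 2 months (≈60 days) ✓; grade Band 5 ≥ Band 4 ✓; rating 2 < 3 ✗ → not eligible.
401(k) Plan — status part-time ✓; service 1807 days ≥ 3 months (≈90 days) ✓; dept Marketing ✓; not enrolled in Transit Subsidy ✗ → not eligible.
Stock Option Plan — status part-time ✗ (requires full-time, seasonal, or temporary) → not eligible.
Spot Bonus Program — status part-time ✓ (not excluded); service 1807 days ≥ 12 months (≈360 days) ✓; rating 2 ≥ 2 ✓; age 53 ≥ 18 ✓ → eligible.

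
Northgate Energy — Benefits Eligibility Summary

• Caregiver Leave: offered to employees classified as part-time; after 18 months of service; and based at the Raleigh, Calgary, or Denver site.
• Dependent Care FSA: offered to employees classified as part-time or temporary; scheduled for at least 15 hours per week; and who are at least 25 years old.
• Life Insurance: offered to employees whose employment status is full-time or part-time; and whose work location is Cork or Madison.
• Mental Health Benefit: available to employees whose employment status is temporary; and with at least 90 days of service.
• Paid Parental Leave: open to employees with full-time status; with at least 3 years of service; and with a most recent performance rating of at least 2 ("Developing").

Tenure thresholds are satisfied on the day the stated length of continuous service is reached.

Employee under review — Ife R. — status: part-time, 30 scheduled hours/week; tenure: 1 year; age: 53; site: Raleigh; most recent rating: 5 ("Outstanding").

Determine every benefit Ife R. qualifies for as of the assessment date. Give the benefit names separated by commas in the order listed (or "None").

Dependent Care FSA

Caregiver Leave — status part-time ✓; service 1 year < 18 months (≈540 days) ✗ → not eligible.
Dependent Care FSA — status part-time ✓; 30 hrs/wk ≥ 15 ✓; age 53 ≥ 25 ✓ → eligible.
Life Insurance — status part-time ✓; site Raleigh ✗ (not Cork or Madison) → not eligible.
Mental Health Benefit — status part-time ✗ (requires temporary) → not eligible.
Paid Parental Leave — status part-time ✗ (requires full-time) → not eligible.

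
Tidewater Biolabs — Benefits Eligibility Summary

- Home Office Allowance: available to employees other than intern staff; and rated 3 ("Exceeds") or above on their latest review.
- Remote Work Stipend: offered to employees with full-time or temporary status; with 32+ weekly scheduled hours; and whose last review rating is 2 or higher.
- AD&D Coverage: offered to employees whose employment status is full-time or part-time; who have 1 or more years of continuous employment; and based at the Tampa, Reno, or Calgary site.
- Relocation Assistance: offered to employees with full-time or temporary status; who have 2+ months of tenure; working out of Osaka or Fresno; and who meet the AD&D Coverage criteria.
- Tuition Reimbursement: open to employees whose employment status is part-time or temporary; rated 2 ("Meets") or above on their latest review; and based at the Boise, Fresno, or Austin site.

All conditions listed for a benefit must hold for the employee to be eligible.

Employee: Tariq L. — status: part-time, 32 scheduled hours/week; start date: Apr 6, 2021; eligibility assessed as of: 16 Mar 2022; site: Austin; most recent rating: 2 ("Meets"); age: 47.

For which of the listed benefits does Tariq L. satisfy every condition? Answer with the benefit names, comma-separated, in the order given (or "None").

Service from Apr 6, 2021 to 16 Mar 2022: 344 days.
Home Office Allowance — status part-time ✓ (not excluded); rating 2 < 3 ✗ → not eligible.
Remote Work Stipend — status part-time ✗ (requires full-time or temporary) → not eligible.
AD&D Coverage — status part-time ✓; service 344 days < 1 year (≈365 days) ✗ → not eligible.
Relocation Assistance — status part-time ✗ (requires full-time or temporary) → not eligible.
Tuition Reimbursement — status part-time ✓; rating 2 ≥ 2 ✓; site Austin ✓ → eligible.

Tuition Reimbursement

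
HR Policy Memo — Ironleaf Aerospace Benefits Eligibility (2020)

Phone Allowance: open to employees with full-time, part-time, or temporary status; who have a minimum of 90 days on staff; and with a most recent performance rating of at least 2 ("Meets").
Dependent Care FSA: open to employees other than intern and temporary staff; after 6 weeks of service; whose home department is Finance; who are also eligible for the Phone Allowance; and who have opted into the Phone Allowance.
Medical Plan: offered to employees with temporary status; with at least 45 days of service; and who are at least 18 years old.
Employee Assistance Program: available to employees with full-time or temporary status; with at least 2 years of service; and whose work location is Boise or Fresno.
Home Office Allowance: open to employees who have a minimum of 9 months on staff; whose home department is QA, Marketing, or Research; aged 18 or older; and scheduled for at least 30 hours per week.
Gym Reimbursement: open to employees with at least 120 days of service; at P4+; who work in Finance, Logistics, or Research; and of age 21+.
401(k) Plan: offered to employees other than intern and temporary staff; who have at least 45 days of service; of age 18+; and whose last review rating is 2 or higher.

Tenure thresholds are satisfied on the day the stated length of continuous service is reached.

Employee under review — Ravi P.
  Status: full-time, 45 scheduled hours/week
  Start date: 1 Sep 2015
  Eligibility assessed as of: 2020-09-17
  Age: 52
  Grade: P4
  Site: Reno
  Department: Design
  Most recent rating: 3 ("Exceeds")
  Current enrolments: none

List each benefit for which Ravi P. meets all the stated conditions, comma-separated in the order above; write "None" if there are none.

Service from 1 Sep 2015 to 2020-09-17: 1843 days.
Phone Allowance — status full-time ✓; service 1843 days ≥ 90 days ✓; rating 3 ≥ 2 ✓ → eligible.
Dependent Care FSA — status full-time ✓ (not excluded); service 1843 days ≥ 6 weeks (≈42 days) ✓; dept Design ✗ → not eligible.
Medical Plan — status full-time ✗ (requires temporary) → not eligible.
Employee Assistance Program — status full-time ✓; service 1843 days ≥ 2 years (≈730 days) ✓; site Reno ✗ (not Boise or Fresno) → not eligible.
Home Office Allowance — service 1843 days ≥ 9 months (≈270 days) ✓; dept Design ✗ → not eligible.
Gym Reimbursement — service 1843 days ≥ 120 days ✓; grade P4 ≥ P4 ✓; dept Design ✗ → not eligible.
401(k) Plan — status full-time ✓ (not excluded); service 1843 days ≥ 45 days ✓; age 52 ≥ 18 ✓; rating 3 ≥ 2 ✓ → eligible.

Phone Allowance, 401(k) Plan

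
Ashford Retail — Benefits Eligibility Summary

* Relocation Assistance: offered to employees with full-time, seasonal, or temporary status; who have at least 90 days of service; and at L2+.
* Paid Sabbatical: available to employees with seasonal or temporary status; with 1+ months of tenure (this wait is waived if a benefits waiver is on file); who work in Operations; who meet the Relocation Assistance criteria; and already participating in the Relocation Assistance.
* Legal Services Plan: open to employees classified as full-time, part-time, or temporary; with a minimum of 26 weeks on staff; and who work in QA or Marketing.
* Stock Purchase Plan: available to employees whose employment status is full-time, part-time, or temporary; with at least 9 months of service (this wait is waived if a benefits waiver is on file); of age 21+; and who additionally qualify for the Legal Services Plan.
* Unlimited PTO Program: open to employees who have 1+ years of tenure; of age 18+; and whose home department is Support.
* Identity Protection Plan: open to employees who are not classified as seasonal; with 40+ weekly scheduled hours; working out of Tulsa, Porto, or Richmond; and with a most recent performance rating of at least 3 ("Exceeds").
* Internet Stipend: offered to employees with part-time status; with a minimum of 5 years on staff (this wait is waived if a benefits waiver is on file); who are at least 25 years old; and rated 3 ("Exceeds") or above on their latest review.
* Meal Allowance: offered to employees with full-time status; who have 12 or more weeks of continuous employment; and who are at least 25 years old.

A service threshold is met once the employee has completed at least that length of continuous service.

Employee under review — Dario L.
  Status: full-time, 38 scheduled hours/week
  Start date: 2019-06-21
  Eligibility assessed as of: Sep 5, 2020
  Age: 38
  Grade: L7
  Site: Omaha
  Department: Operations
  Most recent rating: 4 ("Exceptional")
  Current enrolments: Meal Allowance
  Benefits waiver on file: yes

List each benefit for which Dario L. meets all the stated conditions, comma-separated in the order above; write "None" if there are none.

Relocation Assistance, Meal Allowance

Service from 2019-06-21 to Sep 5, 2020: 442 days.
Relocation Assistance — status full-time ✓; service 442 days ≥ 90 days ✓; grade L7 ≥ L2 ✓ → eligible.
Paid Sabbatical — status full-time ✗ (requires seasonal or temporary) → not eligible.
Legal Services Plan — status full-time ✓; service 442 days ≥ 26 weeks (≈182 days) ✓; dept Operations ✗ → not eligible.
Stock Purchase Plan — status full-time ✓; benefits waiver on file ✓; age 38 ≥ 21 ✓; not eligible for Legal Services Plan ✗ → not eligible.
Unlimited PTO Program — service 442 days ≥ 1 year (≈365 days) ✓; age 38 ≥ 18 ✓; dept Operations ✗ → not eligible.
Identity Protection Plan — status full-time ✓ (not excluded); 38 hrs/wk < 40 ✗ → not eligible.
Internet Stipend — status full-time ✗ (requires part-time) → not eligible.
Meal Allowance — status full-time ✓; service 442 days ≥ 12 weeks (≈84 days) ✓; age 38 ≥ 25 ✓ → eligible.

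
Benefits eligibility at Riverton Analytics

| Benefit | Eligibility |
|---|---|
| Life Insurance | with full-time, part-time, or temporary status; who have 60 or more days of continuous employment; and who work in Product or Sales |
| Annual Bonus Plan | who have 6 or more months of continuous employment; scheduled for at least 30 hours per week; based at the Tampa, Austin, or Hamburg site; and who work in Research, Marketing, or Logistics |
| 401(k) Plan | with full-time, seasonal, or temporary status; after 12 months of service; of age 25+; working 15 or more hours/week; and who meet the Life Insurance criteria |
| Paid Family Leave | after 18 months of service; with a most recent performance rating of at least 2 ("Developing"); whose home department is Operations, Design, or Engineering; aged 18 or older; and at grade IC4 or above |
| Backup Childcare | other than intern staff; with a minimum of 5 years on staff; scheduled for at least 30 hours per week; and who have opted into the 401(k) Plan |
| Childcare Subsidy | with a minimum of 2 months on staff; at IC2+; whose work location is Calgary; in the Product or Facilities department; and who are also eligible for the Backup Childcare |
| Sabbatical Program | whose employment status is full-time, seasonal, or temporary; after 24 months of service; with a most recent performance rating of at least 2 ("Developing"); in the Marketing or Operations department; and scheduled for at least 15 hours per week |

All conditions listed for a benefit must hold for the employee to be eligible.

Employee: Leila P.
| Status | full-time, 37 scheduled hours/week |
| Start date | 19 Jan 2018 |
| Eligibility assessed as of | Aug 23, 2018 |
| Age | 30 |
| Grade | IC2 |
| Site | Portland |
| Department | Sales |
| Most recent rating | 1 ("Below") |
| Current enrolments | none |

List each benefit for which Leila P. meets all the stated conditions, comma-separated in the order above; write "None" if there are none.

Life Insurance

Service from 19 Jan 2018 to Aug 23, 2018: 216 days.
Life Insurance — status full-time ✓; service 216 days ≥ 60 days ✓; dept Sales ✓ → eligible.
Annual Bonus Plan — service 216 days ≥ 6 months (≈180 days) ✓; 37 hrs/wk ≥ 30 ✓; site Portland ✗ (not Tampa, Austin, or Hamburg) → not eligible.
401(k) Plan — status full-time ✓; service 216 days < 12 months (≈360 days) ✗ → not eligible.
Paid Family Leave — service 216 days < 18 months (≈540 days) ✗ → not eligible.
Backup Childcare — status full-time ✓ (not excluded); service 216 days < 5 years (≈1825 days) ✗ → not eligible.
Childcare Subsidy — service 216 days ≥ 2 months (≈60 days) ✓; grade IC2 ≥ IC2 ✓; site Portland ✗ (not Calgary) → not eligible.
Sabbatical Program — status full-time ✓; service 216 days < 24 months (≈720 days) ✗ → not eligible.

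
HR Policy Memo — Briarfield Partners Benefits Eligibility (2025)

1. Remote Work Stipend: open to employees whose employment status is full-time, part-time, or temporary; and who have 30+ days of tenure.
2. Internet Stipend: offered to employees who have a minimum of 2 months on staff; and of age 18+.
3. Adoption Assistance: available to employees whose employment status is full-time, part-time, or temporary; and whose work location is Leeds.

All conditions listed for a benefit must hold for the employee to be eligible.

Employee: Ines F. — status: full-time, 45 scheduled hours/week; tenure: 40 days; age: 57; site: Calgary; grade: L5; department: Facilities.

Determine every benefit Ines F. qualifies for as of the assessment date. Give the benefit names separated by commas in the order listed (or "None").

Remote Work Stipend

Remote Work Stipend — status full-time ✓; service 40 days ≥ 30 days ✓ → eligible.
Internet Stipend — service 40 days < 2 months (≈60 days) ✗ → not eligible.
Adoption Assistance — status full-time ✓; site Calgary ✗ (not Leeds) → not eligible.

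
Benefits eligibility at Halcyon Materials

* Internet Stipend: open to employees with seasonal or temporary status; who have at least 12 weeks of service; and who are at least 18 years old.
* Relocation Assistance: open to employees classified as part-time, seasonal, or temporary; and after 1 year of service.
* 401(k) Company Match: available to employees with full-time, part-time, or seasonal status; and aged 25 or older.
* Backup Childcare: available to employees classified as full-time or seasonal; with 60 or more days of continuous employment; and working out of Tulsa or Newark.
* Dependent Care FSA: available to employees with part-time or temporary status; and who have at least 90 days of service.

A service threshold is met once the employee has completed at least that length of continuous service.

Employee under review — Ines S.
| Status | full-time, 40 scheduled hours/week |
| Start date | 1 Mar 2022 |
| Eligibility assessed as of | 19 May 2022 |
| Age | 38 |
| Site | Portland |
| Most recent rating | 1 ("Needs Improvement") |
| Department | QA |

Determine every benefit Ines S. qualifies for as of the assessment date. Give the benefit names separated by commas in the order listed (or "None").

401(k) Company Match

Service from 1 Mar 2022 to 19 May 2022: 79 days.
Internet Stipend — status full-time ✗ (requires seasonal or temporary) → not eligible.
Relocation Assistance — status full-time ✗ (requires part-time, seasonal, or temporary) → not eligible.
401(k) Company Match — status full-time ✓; age 38 ≥ 25 ✓ → eligible.
Backup Childcare — status full-time ✓; service 79 days ≥ 60 days ✓; site Portland ✗ (not Tulsa or Newark) → not eligible.
Dependent Care FSA — status full-time ✗ (requires part-time or temporary) → not eligible.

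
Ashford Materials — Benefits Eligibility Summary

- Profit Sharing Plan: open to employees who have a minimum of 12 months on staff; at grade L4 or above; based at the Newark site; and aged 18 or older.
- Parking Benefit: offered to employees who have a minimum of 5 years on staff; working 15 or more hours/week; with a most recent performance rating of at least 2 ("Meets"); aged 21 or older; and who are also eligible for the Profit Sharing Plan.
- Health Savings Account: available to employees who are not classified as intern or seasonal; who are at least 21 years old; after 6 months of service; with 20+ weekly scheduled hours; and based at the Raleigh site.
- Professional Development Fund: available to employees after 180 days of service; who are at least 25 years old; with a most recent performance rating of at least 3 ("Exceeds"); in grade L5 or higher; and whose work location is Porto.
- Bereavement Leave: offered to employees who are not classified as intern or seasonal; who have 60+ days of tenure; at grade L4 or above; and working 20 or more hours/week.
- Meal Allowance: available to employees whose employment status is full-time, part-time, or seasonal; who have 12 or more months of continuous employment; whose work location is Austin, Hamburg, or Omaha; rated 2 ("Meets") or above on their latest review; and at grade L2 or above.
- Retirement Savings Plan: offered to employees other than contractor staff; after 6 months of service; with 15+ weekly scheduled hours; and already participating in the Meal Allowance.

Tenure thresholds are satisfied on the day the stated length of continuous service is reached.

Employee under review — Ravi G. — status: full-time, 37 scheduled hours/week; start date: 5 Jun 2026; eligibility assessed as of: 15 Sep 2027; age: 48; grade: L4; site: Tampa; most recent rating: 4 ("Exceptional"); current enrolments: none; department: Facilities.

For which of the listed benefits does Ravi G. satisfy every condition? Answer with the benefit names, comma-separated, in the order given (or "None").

Bereavement Leave

Service from 5 Jun 2026 to 15 Sep 2027: 467 days.
Profit Sharing Plan — service 467 days ≥ 12 months (≈360 days) ✓; grade L4 ≥ L4 ✓; site Tampa ✗ (not Newark) → not eligible.
Parking Benefit — service 467 days < 5 years (≈1825 days) ✗ → not eligible.
Health Savings Account — status full-time ✓ (not excluded); age 48 ≥ 21 ✓; service 467 days ≥ 6 months (≈180 days) ✓; 37 hrs/wk ≥ 20 ✓; site Tampa ✗ (not Raleigh) → not eligible.
Professional Development Fund — service 467 days ≥ 180 days ✓; age 48 ≥ 25 ✓; rating 4 ≥ 3 ✓; grade L4 < L5 ✗ → not eligible.
Bereavement Leave — status full-time ✓ (not excluded); service 467 days ≥ 60 days ✓; grade L4 ≥ L4 ✓; 37 hrs/wk ≥ 20 ✓ → eligible.
Meal Allowance — status full-time ✓; service 467 days ≥ 12 months (≈360 days) ✓; site Tampa ✗ (not Austin, Hamburg, or Omaha) → not eligible.
Retirement Savings Plan — status full-time ✓ (not excluded); service 467 days ≥ 6 months (≈180 days) ✓; 37 hrs/wk ≥ 15 ✓; not enrolled in Meal Allowance ✗ → not eligible.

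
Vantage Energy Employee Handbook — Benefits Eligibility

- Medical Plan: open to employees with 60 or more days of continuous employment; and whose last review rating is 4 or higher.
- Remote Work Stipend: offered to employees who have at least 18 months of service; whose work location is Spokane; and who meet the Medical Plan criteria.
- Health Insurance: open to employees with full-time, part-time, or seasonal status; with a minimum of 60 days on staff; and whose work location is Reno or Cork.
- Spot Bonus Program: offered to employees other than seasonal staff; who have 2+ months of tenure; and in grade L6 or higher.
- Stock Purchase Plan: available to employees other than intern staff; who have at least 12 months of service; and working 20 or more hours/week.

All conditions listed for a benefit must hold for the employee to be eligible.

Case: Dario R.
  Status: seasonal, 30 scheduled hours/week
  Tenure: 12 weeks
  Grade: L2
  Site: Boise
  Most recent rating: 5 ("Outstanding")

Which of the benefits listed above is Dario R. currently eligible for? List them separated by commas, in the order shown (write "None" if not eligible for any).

Medical Plan

Medical Plan — service 12 weeks ≥ 60 days ✓; rating 5 ≥ 4 ✓ → eligible.
Remote Work Stipend — service 12 weeks < 18 months (≈540 days) ✗ → not eligible.
Health Insurance — status seasonal ✓; service 12 weeks ≥ 60 days ✓; site Boise ✗ (not Reno or Cork) → not eligible.
Spot Bonus Program — status seasonal ✗ (excluded) → not eligible.
Stock Purchase Plan — status seasonal ✓ (not excluded); service 12 weeks < 12 months (≈360 days) ✗ → not eligible.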